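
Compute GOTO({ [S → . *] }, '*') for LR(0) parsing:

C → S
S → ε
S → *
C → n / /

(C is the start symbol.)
GOTO(I, '*') = CLOSURE({ [A → αX.β] : [A → α.Xβ] ∈ I, X = '*' })

Items with dot before '*', with the dot advanced:
  [S → . *] → [S → * .]
Closure adds nothing (no advanced item has the dot before a non-terminal).

GOTO = { [S → * .] }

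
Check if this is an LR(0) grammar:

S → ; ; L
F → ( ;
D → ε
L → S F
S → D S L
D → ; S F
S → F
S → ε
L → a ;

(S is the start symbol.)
No. Shift-reduce conflict between [D → .] and [D → . ; S F]

A grammar is LR(0) if no state in the canonical LR(0) collection has:
  - both a shift item (dot before a terminal) and a complete item (shift-reduce conflict), or
  - two or more complete items (reduce-reduce conflict; the accept item [S' → S .] counts as a complete item here).

Augment with S' → S and build the canonical LR(0) collection (I0 = CLOSURE({[S' → . S]}), then GOTO on every symbol after a dot until no new states appear). It has 19 states:
  I0: { [D → . ; S F], [D → .], [F → . ( ;], [S → . ; ; L], [S → . D S L], [S → . F], [S → .], [S' → . S] }  — shift, 2 reduces
  I1: { [F → ( . ;] }  — shift
  I2: { [D → . ; S F], [D → .], [D → ; . S F], [F → . ( ;], [S → . ; ; L], [S → . D S L], [S → . F], [S → .], [S → ; . ; L] }  — shift, 2 reduces
  I3: { [D → . ; S F], [D → .], [F → . ( ;], [S → . ; ; L], [S → . D S L], [S → . F], [S → .], [S → D . S L] }  — shift, 2 reduces
  I4: { [S → F .] }  — reduce
  I5: { [S' → S .] }  — accept
  I6: { [D → . ; S F], [D → .], [F → . ( ;], [L → . S F], [L → . a ;], [S → . ; ; L], [S → . D S L], [S → . F], [S → .], [S → D S . L] }  — shift, 2 reduces
  I7: { [S → D S L .] }  — reduce
  I8: { [F → . ( ;], [L → S . F] }  — shift
  I9: { [L → a . ;] }  — shift
  I10: { [L → a ; .] }  — reduce
  I11: { [L → S F .] }  — reduce
  I12: { [D → . ; S F], [D → .], [D → ; . S F], [F → . ( ;], [L → . S F], [L → . a ;], [S → . ; ; L], [S → . D S L], [S → . F], [S → .], [S → ; . ; L], [S → ; ; . L] }  — shift, 2 reduces
  I13: { [D → ; S . F], [F → . ( ;] }  — shift
  I14: { [D → ; S F .] }  — reduce
  I15: { [S → ; ; L .] }  — reduce
  I16: { [D → ; S . F], [F → . ( ;], [L → S . F] }  — shift
  I17: { [D → ; S F .], [L → S F .] }  — 2 reduces
  I18: { [F → ( ; .] }  — reduce

Conflict in state I0:
  Shift-reduce conflict between [D → .] and [D → . ; S F]
So the grammar is NOT LR(0).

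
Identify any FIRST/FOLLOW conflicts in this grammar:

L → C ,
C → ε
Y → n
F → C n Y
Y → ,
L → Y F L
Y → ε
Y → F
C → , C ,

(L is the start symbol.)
Yes. C → ',' C ',' with FOLLOW(C) on { ',' }; Y → n with FOLLOW(Y) on { 'n' }; Y → ',' with FOLLOW(Y) on { ',' }; Y → F with FOLLOW(Y) on { ',', 'n' }

Nullable non-terminals: C, Y.
FIRST sets used below: FIRST(F) = { ',', 'n' }

C: nullable alternative(s) C → ε; FOLLOW(C) = { ',', 'n' }
  C → ε: FIRST \ {ε} = { } — this is the only nullable alternative, skip
  C → , C ,: FIRST \ {ε} = { ',' } — overlaps FOLLOW(C) on { ',' }: CONFLICT

Y: nullable alternative(s) Y → ε; FOLLOW(Y) = { ',', 'n' }
  Y → n: FIRST \ {ε} = { 'n' } — overlaps FOLLOW(Y) on { 'n' }: CONFLICT
  Y → ,: FIRST \ {ε} = { ',' } — overlaps FOLLOW(Y) on { ',' }: CONFLICT
  Y → ε: FIRST \ {ε} = { } — this is the only nullable alternative, skip
  Y → F: FIRST \ {ε} = { ',', 'n' } — overlaps FOLLOW(Y) on { ',', 'n' }: CONFLICT

F, L have no nullable alternative, so no FIRST/FOLLOW check is needed there.

So the grammar has 4 FIRST/FOLLOW conflicts (marked CONFLICT above).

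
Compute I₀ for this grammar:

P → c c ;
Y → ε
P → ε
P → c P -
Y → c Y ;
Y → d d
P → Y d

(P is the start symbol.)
First, augment the grammar with P' → P
I₀ = CLOSURE({ [P' → . P] }):
  [P' → . P] has the dot before P: add [P → . c c ;], [P → .], [P → . c P -], [P → . Y d]
  [P → . Y d] has the dot before Y: add [Y → .], [Y → . c Y ;], [Y → . d d]
No further items can be added.

I₀ = { [P → . Y d], [P → . c P -], [P → . c c ;], [P → .], [P' → . P], [Y → . c Y ;], [Y → . d d], [Y → .] }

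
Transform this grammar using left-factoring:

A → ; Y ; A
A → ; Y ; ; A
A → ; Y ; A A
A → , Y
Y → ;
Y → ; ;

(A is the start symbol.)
Left-factoring transforms A → αβ₁ | αβ₂ into A → αA' and A' → β₁ | β₂
(α is the longest common prefix among the alternatives). Repeat until
no nonterminal has two alternatives with a common prefix.

Round 1: A has alternatives sharing prefix '; Y ;'. Introduce A': A → ; Y ; A'
  Add: A' → A
  Add: A' → ; A
  Add: A' → A A

Round 2: A' has alternatives sharing prefix 'A'. Introduce A'': A' → A A''
  Add: A'' → ε
  Add: A'' → A

Round 3: Y has alternatives sharing prefix ';'. Introduce Y': Y → ; Y'
  Add: Y' → ε
  Add: Y' → ;

No remaining common prefixes — done.

Resulting grammar:
A → ; Y ; A'
A' → A A''
A'' → ε
A'' → A
A' → ; A
A → , Y
Y → ; Y'
Y' → ε
Y' → ;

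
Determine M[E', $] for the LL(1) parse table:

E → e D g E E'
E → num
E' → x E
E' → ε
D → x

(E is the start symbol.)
E' → ε

To find M[E', $], we find productions for E' where $ is in the predict set (PREDICT(N → α) = (FIRST(α) \ {ε}) ∪ (FOLLOW(N) if α ⇒* ε)).

Relevant sets:
  FOLLOW(E') = { $, 'x' }

E' → x E: PREDICT = { 'x' }
E' → ε: PREDICT = { $, 'x' }
  $ is in predict set, so this production goes in M[E', $]

M[E', $] = E' → ε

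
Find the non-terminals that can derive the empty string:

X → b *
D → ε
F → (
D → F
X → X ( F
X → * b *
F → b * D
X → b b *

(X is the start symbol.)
{ 'D' }

A non-terminal is nullable if it can derive ε (the empty string): either it has an ε-production, or it has a production whose right-hand side consists entirely of nullable non-terminals.

ε-productions: D → ε
So D is immediately nullable.
No further non-terminal can be added: every production for the remaining non-terminals contains a terminal or a non-nullable non-terminal.
Nullable = { 'D' }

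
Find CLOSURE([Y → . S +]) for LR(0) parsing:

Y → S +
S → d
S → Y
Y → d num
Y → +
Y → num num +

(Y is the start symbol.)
Start with: [Y → . S +]
  [Y → . S +] has the dot before S: add [S → . d], [S → . Y]
  [S → . Y] has the dot before Y: add [Y → . d num], [Y → . +], [Y → . num num +]
No further items can be added.

CLOSURE = { [S → . Y], [S → . d], [Y → . +], [Y → . S +], [Y → . d num], [Y → . num num +] }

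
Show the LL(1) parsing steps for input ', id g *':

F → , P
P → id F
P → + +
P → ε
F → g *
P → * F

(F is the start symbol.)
LL(1) parsing maintains a stack (initially the start symbol over $) and the input. At each step: if the stack top is a terminal, match it against the current input token; if it is a non-terminal N, replace it with the RHS of M[N, lookahead] (the unique production whose predict set contains the lookahead).

Stack is shown with the top on the left.

Stack   Input       Action
--------------------------
F $     , id g * $  output F → , P
, P $   , id g * $  match ','
P $     id g * $    output P → id F
id F $  id g * $    match 'id'
F $     g * $       output F → g *
g * $   g * $       match 'g'
* $     * $         match '*'
$       $           accept

The string is accepted.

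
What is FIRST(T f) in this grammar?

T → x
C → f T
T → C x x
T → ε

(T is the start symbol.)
FIRST sets of the non-terminals involved (from the grammar, by fixed-point iteration):
  FIRST(T) = { 'f', 'x', ε }

To compute FIRST(T f), process the symbols left to right:
Symbol T is a non-terminal. Add FIRST(T) \ {ε} = { 'f', 'x' }
T is nullable (ε ∈ FIRST(T)), continue to the next symbol.
Symbol f is a terminal. Add 'f' and stop.
FIRST(T f) = { 'f', 'x' }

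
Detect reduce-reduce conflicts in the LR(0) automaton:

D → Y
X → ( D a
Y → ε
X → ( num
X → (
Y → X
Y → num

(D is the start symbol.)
Augment with D' → D and build the canonical LR(0) collection (I0 = CLOSURE({[D' → . D]}), then GOTO on every symbol after a dot until no new states appear). It has 9 states:
  I0: { [D → . Y], [D' → . D], [X → . ( D a], [X → . ( num], [X → . (], [Y → . X], [Y → . num], [Y → .] }  — shift, reduce
  I1: { [D → . Y], [X → ( . D a], [X → ( . num], [X → ( .], [X → . ( D a], [X → . ( num], [X → . (], [Y → . X], [Y → . num], [Y → .] }  — shift, 2 reduces
  I2: { [D' → D .] }  — accept
  I3: { [Y → X .] }  — reduce
  I4: { [D → Y .] }  — reduce
  I5: { [Y → num .] }  — reduce
  I6: { [X → ( D . a] }  — shift
  I7: { [X → ( num .], [Y → num .] }  — 2 reduces
  I8: { [X → ( D a .] }  — reduce

I1 contains complete items [X → ( .], [Y → .] — reduce-reduce conflict.
I7 contains complete items [X → ( num .], [Y → num .] — reduce-reduce conflict.

Answer: Yes — I1: [X → ( .] vs [Y → .]; I7: [X → ( num .] vs [Y → num .]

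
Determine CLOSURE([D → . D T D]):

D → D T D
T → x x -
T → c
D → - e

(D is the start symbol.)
{ [D → . - e], [D → . D T D] }

To compute CLOSURE, for each item [A → α.Bβ] where B is a non-terminal, add [B → .γ] for all productions B → γ; repeat for the newly added items until nothing changes.

Start with: [D → . D T D]
  [D → . D T D] has the dot before D: add [D → . - e]
No further items can be added.

CLOSURE = { [D → . - e], [D → . D T D] }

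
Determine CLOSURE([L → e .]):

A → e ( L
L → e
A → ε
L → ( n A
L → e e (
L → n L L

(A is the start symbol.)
Start with: [L → e .]
The dot is at the end, so nothing is added.

CLOSURE = { [L → e .] }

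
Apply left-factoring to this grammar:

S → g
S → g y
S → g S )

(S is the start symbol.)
S → g S'
S' → ε
S' → y
S' → S )

Left-factoring transforms A → αβ₁ | αβ₂ into A → αA' and A' → β₁ | β₂
(α is the longest common prefix among the alternatives). Repeat until
no nonterminal has two alternatives with a common prefix.

Round 1: S has alternatives sharing prefix 'g'. Introduce S': S → g S'
  Add: S' → ε
  Add: S' → y
  Add: S' → S )

No remaining common prefixes — done.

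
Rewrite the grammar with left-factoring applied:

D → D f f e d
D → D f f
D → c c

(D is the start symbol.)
Left-factoring transforms A → αβ₁ | αβ₂ into A → αA' and A' → β₁ | β₂
(α is the longest common prefix among the alternatives). Repeat until
no nonterminal has two alternatives with a common prefix.

Round 1: D has alternatives sharing prefix 'D f f'. Introduce D': D → D f f D'
  Add: D' → e d
  Add: D' → ε

No remaining common prefixes — done.

Resulting grammar:
D → D f f D'
D' → e d
D' → ε
D → c c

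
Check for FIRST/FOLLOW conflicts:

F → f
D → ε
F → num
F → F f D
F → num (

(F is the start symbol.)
A FIRST/FOLLOW conflict occurs when a non-terminal N has a nullable alternative N → β (β ⇒* ε) and another alternative N → α with FIRST(α) ∩ FOLLOW(N) ≠ ∅: on such a lookahead the parser cannot decide between expanding α and letting N vanish via β.

Nullable non-terminals: D.
D has a nullable alternative but only one production, so nothing to check.

F has no nullable alternative, so no FIRST/FOLLOW check is needed there.

No FIRST/FOLLOW conflicts found.

Answer: No FIRST/FOLLOW conflicts.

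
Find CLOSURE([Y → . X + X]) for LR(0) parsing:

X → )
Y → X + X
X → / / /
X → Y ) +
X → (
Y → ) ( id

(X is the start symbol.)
{ [X → . (], [X → . )], [X → . / / /], [X → . Y ) +], [Y → . ) ( id], [Y → . X + X] }

Start with: [Y → . X + X]
  [Y → . X + X] has the dot before X: add [X → . )], [X → . / / /], [X → . Y ) +], [X → . (]
  [X → . Y ) +] has the dot before Y: add [Y → . ) ( id]
No further items can be added.

CLOSURE = { [X → . (], [X → . )], [X → . / / /], [X → . Y ) +], [Y → . ) ( id], [Y → . X + X] }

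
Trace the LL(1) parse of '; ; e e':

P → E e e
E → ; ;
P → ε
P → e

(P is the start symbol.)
Stack is shown with the top on the left.

Stack      Input      Action
----------------------------
P $        ; ; e e $  output P → E e e
E e e $    ; ; e e $  output E → ; ;
; ; e e $  ; ; e e $  match ';'
; e e $    ; e e $    match ';'
e e $      e e $      match 'e'
e $        e $        match 'e'
$          $          accept

The string is accepted.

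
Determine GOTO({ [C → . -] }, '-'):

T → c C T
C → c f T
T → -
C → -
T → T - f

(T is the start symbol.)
{ [C → - .] }

GOTO(I, '-') = CLOSURE({ [A → αX.β] : [A → α.Xβ] ∈ I, X = '-' })

Items with dot before '-', with the dot advanced:
  [C → . -] → [C → - .]
Closure adds nothing (no advanced item has the dot before a non-terminal).

GOTO = { [C → - .] }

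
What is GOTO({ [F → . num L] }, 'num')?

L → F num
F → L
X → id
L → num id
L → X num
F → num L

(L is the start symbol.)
{ [F → . L], [F → . num L], [F → num . L], [L → . F num], [L → . X num], [L → . num id], [X → . id] }

GOTO(I, 'num') = CLOSURE({ [A → αX.β] : [A → α.Xβ] ∈ I, X = 'num' })

Items with dot before 'num', with the dot advanced:
  [F → . num L] → [F → num . L]
Closure of the advanced items:
  [F → num . L] has the dot before L: add [L → . F num], [L → . num id], [L → . X num]
  [L → . F num] has the dot before F: add [F → . L], [F → . num L]
  [L → . X num] has the dot before X: add [X → . id]

GOTO = { [F → . L], [F → . num L], [F → num . L], [L → . F num], [L → . X num], [L → . num id], [X → . id] }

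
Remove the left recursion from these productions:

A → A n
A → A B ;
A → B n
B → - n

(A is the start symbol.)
A → B n A'
A' → n A'
A' → B ; A'
A' → ε
B → - n

A is directly left-recursive. The standard transformation for
  A → A α₁ | ... | A α_m | β₁ | ... | β_n
is
  A  → β₁ A' | ... | β_n A'
  A' → α₁ A' | ... | α_m A' | ε

A → B n becomes A → B n A'
A → A n becomes A' → n A'
A → A B ; becomes A' → B ; A'
Add A' → ε

Productions for other non-terminals are unchanged:
  B → - n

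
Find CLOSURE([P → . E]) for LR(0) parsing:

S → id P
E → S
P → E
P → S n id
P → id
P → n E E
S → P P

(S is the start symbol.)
Start with: [P → . E]
  [P → . E] has the dot before E: add [E → . S]
  [E → . S] has the dot before S: add [S → . id P], [S → . P P]
  [S → . P P] has the dot before P: add [P → . S n id], [P → . id], [P → . n E E]
No further items can be added.

CLOSURE = { [E → . S], [P → . E], [P → . S n id], [P → . id], [P → . n E E], [S → . P P], [S → . id P] }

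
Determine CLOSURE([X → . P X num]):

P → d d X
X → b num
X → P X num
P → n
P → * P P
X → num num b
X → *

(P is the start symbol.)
{ [P → . * P P], [P → . d d X], [P → . n], [X → . P X num] }

To compute CLOSURE, for each item [A → α.Bβ] where B is a non-terminal, add [B → .γ] for all productions B → γ; repeat for the newly added items until nothing changes.

Start with: [X → . P X num]
  [X → . P X num] has the dot before P: add [P → . d d X], [P → . n], [P → . * P P]
No further items can be added.

CLOSURE = { [P → . * P P], [P → . d d X], [P → . n], [X → . P X num] }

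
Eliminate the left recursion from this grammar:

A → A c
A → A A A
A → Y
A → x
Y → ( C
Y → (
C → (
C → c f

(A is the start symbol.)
A is directly left-recursive. The standard transformation for
  A → A α₁ | ... | A α_m | β₁ | ... | β_n
is
  A  → β₁ A' | ... | β_n A'
  A' → α₁ A' | ... | α_m A' | ε

A → Y becomes A → Y A'
A → x becomes A → x A'
A → A c becomes A' → c A'
A → A A A becomes A' → A A A'
Add A' → ε

Productions for other non-terminals are unchanged:
  Y → ( C
  Y → (
  C → (
  C → c f

Resulting grammar:
A → Y A'
A → x A'
A' → c A'
A' → A A A'
A' → ε
Y → ( C
Y → (
C → (
C → c f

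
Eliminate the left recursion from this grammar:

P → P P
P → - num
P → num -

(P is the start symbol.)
P → - num P'
P → num - P'
P' → P P'
P' → ε

P is directly left-recursive. The standard transformation for
  A → A α₁ | ... | A α_m | β₁ | ... | β_n
is
  A  → β₁ A' | ... | β_n A'
  A' → α₁ A' | ... | α_m A' | ε

P → - num becomes P → - num P'
P → num - becomes P → num - P'
P → P P becomes P' → P P'
Add P' → ε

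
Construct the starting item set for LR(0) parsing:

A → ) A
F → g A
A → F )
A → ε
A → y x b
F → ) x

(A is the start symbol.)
First, augment the grammar with A' → A
I₀ = CLOSURE({ [A' → . A] }):
  [A' → . A] has the dot before A: add [A → . ) A], [A → . F )], [A → .], [A → . y x b]
  [A → . F )] has the dot before F: add [F → . g A], [F → . ) x]
No further items can be added.

I₀ = { [A → . ) A], [A → . F )], [A → . y x b], [A → .], [A' → . A], [F → . ) x], [F → . g A] }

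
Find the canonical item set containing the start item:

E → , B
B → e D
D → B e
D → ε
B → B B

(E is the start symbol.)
First, augment the grammar with E' → E
I₀ = CLOSURE({ [E' → . E] }):
  [E' → . E] has the dot before E: add [E → . , B]
No further items can be added.

I₀ = { [E → . , B], [E' → . E] }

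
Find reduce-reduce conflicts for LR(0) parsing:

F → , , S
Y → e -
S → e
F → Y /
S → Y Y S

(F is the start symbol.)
No reduce-reduce conflicts

A reduce-reduce conflict occurs when an LR(0) state has two complete items [A → α .] and [B → β .] — both call for a reduction, and with no lookahead the parser cannot choose between them.

Augment with F' → F and build the canonical LR(0) collection (I0 = CLOSURE({[F' → . F]}), then GOTO on every symbol after a dot until no new states appear). It has 13 states:
  I0: { [F → . , , S], [F → . Y /], [F' → . F], [Y → . e -] }  — shift
  I1: { [F → , . , S] }  — shift
  I2: { [F' → F .] }  — accept
  I3: { [F → Y . /] }  — shift
  I4: { [Y → e . -] }  — shift
  I5: { [Y → e - .] }  — reduce
  I6: { [F → Y / .] }  — reduce
  I7: { [F → , , . S], [S → . Y Y S], [S → . e], [Y → . e -] }  — shift
  I8: { [F → , , S .] }  — reduce
  I9: { [S → Y . Y S], [Y → . e -] }  — shift
  I10: { [S → e .], [Y → e . -] }  — shift, reduce
  I11: { [S → . Y Y S], [S → . e], [S → Y Y . S], [Y → . e -] }  — shift
  I12: { [S → Y Y S .] }  — reduce

No state contains more than one complete item.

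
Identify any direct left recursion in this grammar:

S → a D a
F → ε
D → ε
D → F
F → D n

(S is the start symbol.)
No direct left recursion

Direct left recursion occurs when N → N α for some non-terminal N (the right-hand side begins with the left-hand side itself).

S → a D a: starts with a
F → ε: starts with ε
D → ε: starts with ε
D → F: starts with F
F → D n: starts with D

No direct left recursion found.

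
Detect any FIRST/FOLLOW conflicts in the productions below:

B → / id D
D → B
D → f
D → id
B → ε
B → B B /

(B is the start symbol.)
Yes. B → '/' id D with FOLLOW(B) on { '/' }; B → B B '/' with FOLLOW(B) on { '/' }

A FIRST/FOLLOW conflict occurs when a non-terminal N has a nullable alternative N → β (β ⇒* ε) and another alternative N → α with FIRST(α) ∩ FOLLOW(N) ≠ ∅: on such a lookahead the parser cannot decide between expanding α and letting N vanish via β.

Nullable non-terminals: B, D.
FIRST sets used below: FIRST(B) = { '/', ε }

B: nullable alternative(s) B → ε; FOLLOW(B) = { $, '/' }
  B → / id D: FIRST \ {ε} = { '/' } — overlaps FOLLOW(B) on { '/' }: CONFLICT
  B → ε: FIRST \ {ε} = { } — this is the only nullable alternative, skip
  B → B B /: FIRST \ {ε} = { '/' } — overlaps FOLLOW(B) on { '/' }: CONFLICT

D: nullable alternative(s) D → B; FOLLOW(D) = { $, '/' }
  D → B: FIRST \ {ε} = { '/' } — this is the only nullable alternative, skip
  D → f: FIRST \ {ε} = { 'f' } — disjoint from FOLLOW(D)
  D → id: FIRST \ {ε} = { 'id' } — disjoint from FOLLOW(D)

So the grammar has 2 FIRST/FOLLOW conflicts (marked CONFLICT above).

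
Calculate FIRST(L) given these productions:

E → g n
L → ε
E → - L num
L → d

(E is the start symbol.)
From L → ε:
  - ε-production, so ε ∈ FIRST(L)
From L → d:
  - d is a terminal: add 'd' and stop

Collecting: FIRST(L) = { 'd', ε }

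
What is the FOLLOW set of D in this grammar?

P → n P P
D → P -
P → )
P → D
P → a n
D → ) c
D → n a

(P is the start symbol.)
{ $, ')', '-', 'a', 'n' }

In P → D: D is at the end, add FOLLOW(P)

The FOLLOW sets referred to above (computed the same way, to a fixed point):
  FOLLOW(P) = { $, ')', '-', 'a', 'n' }

Taking the union: FOLLOW(D) = { $, ')', '-', 'a', 'n' }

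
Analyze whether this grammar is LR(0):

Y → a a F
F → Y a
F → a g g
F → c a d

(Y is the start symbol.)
Yes, the grammar is LR(0)

A grammar is LR(0) if no state in the canonical LR(0) collection has:
  - both a shift item (dot before a terminal) and a complete item (shift-reduce conflict), or
  - two or more complete items (reduce-reduce conflict; the accept item [Y' → Y .] counts as a complete item here).

Augment with Y' → Y and build the canonical LR(0) collection (I0 = CLOSURE({[Y' → . Y]}), then GOTO on every symbol after a dot until no new states appear). It has 13 states:
  I0: { [Y → . a a F], [Y' → . Y] }  — shift
  I1: { [Y' → Y .] }  — accept
  I2: { [Y → a . a F] }  — shift
  I3: { [F → . Y a], [F → . a g g], [F → . c a d], [Y → . a a F], [Y → a a . F] }  — shift
  I4: { [Y → a a F .] }  — reduce
  I5: { [F → Y . a] }  — shift
  I6: { [F → a . g g], [Y → a . a F] }  — shift
  I7: { [F → c . a d] }  — shift
  I8: { [F → c a . d] }  — shift
  I9: { [F → c a d .] }  — reduce
  I10: { [F → a g . g] }  — shift
  I11: { [F → a g g .] }  — reduce
  I12: { [F → Y a .] }  — reduce

Every state is either a pure shift/goto state or contains exactly one complete item and nothing to shift — no conflicts. The grammar is LR(0).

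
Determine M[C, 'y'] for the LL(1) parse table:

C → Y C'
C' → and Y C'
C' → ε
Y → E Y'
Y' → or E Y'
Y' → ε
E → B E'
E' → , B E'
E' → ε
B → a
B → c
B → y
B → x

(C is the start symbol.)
C → Y C'

To find M[C, 'y'], we find productions for C where 'y' is in the predict set (PREDICT(N → α) = (FIRST(α) \ {ε}) ∪ (FOLLOW(N) if α ⇒* ε)).

Relevant sets:
  FIRST(Y) = { 'a', 'c', 'x', 'y' }

C → Y C': PREDICT = { 'a', 'c', 'x', 'y' }
  'y' is in predict set, so this production goes in M[C, 'y']

M[C, 'y'] = C → Y C'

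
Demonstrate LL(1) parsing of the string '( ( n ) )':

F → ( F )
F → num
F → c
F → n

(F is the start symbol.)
Stack is shown with the top on the left.

Stack      Input        Action
------------------------------
F $        ( ( n ) ) $  output F → ( F )
( F ) $    ( ( n ) ) $  match '('
F ) $      ( n ) ) $    output F → ( F )
( F ) ) $  ( n ) ) $    match '('
F ) ) $    n ) ) $      output F → n
n ) ) $    n ) ) $      match 'n'
) ) $      ) ) $        match ')'
) $        ) $          match ')'
$          $            accept

The string is accepted.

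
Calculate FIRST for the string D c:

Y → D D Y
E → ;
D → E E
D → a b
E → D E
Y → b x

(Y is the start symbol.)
FIRST sets of the non-terminals involved (from the grammar, by fixed-point iteration):
  FIRST(D) = { ';', 'a' }

To compute FIRST(D c), process the symbols left to right:
Symbol D is a non-terminal. Add FIRST(D) \ {ε} = { ';', 'a' }
D is not nullable (ε ∉ FIRST(D)), so stop here.
FIRST(D c) = { ';', 'a' }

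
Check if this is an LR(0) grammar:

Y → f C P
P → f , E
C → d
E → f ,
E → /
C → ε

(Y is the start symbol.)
No. Shift-reduce conflict between [C → .] and [C → . d]

Augment with Y' → Y and build the canonical LR(0) collection (I0 = CLOSURE({[Y' → . Y]}), then GOTO on every symbol after a dot until no new states appear). It has 12 states:
  I0: { [Y → . f C P], [Y' → . Y] }  — shift
  I1: { [Y' → Y .] }  — accept
  I2: { [C → . d], [C → .], [Y → f . C P] }  — shift, reduce
  I3: { [P → . f , E], [Y → f C . P] }  — shift
  I4: { [C → d .] }  — reduce
  I5: { [Y → f C P .] }  — reduce
  I6: { [P → f . , E] }  — shift
  I7: { [E → . /], [E → . f ,], [P → f , . E] }  — shift
  I8: { [E → / .] }  — reduce
  I9: { [P → f , E .] }  — reduce
  I10: { [E → f . ,] }  — shift
  I11: { [E → f , .] }  — reduce

Conflict in state I2:
  Shift-reduce conflict between [C → .] and [C → . d]
So the grammar is NOT LR(0).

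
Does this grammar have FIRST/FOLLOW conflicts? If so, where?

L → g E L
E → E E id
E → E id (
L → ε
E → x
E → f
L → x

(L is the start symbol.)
A FIRST/FOLLOW conflict occurs when a non-terminal N has a nullable alternative N → β (β ⇒* ε) and another alternative N → α with FIRST(α) ∩ FOLLOW(N) ≠ ∅: on such a lookahead the parser cannot decide between expanding α and letting N vanish via β.

Nullable non-terminals: L.

L: nullable alternative(s) L → ε; FOLLOW(L) = { $ }
  L → g E L: FIRST \ {ε} = { 'g' } — disjoint from FOLLOW(L)
  L → ε: FIRST \ {ε} = { } — this is the only nullable alternative, skip
  L → x: FIRST \ {ε} = { 'x' } — disjoint from FOLLOW(L)

E has no nullable alternative, so no FIRST/FOLLOW check is needed there.

No FIRST/FOLLOW conflicts found.

Answer: No FIRST/FOLLOW conflicts.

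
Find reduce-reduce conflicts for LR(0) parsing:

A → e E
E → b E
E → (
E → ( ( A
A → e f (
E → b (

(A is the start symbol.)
Yes — I8: [E → ( .] vs [E → b ( .]

Augment with A' → A and build the canonical LR(0) collection (I0 = CLOSURE({[A' → . A]}), then GOTO on every symbol after a dot until no new states appear). It has 12 states:
  I0: { [A → . e E], [A → . e f (], [A' → . A] }  — shift
  I1: { [A' → A .] }  — accept
  I2: { [A → e . E], [A → e . f (], [E → . ( ( A], [E → . (], [E → . b (], [E → . b E] }  — shift
  I3: { [E → ( . ( A], [E → ( .] }  — shift, reduce
  I4: { [A → e E .] }  — reduce
  I5: { [E → . ( ( A], [E → . (], [E → . b (], [E → . b E], [E → b . (], [E → b . E] }  — shift
  I6: { [A → e f . (] }  — shift
  I7: { [A → e f ( .] }  — reduce
  I8: { [E → ( . ( A], [E → ( .], [E → b ( .] }  — shift, 2 reduces
  I9: { [E → b E .] }  — reduce
  I10: { [A → . e E], [A → . e f (], [E → ( ( . A] }  — shift
  I11: { [E → ( ( A .] }  — reduce

I8 contains complete items [E → ( .], [E → b ( .] — reduce-reduce conflict.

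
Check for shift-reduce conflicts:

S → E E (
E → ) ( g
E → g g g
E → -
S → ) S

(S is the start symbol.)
No shift-reduce conflicts

Augment with S' → S and build the canonical LR(0) collection (I0 = CLOSURE({[S' → . S]}), then GOTO on every symbol after a dot until no new states appear). It has 14 states:
  I0: { [E → . ) ( g], [E → . -], [E → . g g g], [S → . ) S], [S → . E E (], [S' → . S] }  — shift
  I1: { [E → ) . ( g], [E → . ) ( g], [E → . -], [E → . g g g], [S → ) . S], [S → . ) S], [S → . E E (] }  — shift
  I2: { [E → - .] }  — reduce
  I3: { [E → . ) ( g], [E → . -], [E → . g g g], [S → E . E (] }  — shift
  I4: { [S' → S .] }  — accept
  I5: { [E → g . g g] }  — shift
  I6: { [E → g g . g] }  — shift
  I7: { [E → g g g .] }  — reduce
  I8: { [E → ) . ( g] }  — shift
  I9: { [S → E E . (] }  — shift
  I10: { [S → E E ( .] }  — reduce
  I11: { [E → ) ( . g] }  — shift
  I12: { [E → ) ( g .] }  — reduce
  I13: { [S → ) S .] }  — reduce

No state contains both a complete item and a shift item.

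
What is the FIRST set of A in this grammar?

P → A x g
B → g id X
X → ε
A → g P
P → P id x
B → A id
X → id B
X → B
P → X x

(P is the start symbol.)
{ 'g' }

To compute FIRST(A), examine every production with A on the left-hand side, reading each right-hand side left to right until a non-nullable symbol is reached.

From A → g P:
  - g is a terminal: add 'g' and stop

Collecting: FIRST(A) = { 'g' }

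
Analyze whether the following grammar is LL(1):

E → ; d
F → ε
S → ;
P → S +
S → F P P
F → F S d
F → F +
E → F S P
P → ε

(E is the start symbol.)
No. Predict set conflict for E: { ';' }

Relevant sets:
  FIRST(F) = { '+', ';', 'd', ε }
  FIRST(S) = { '+', ';', 'd', ε }
  FIRST(P) = { '+', ';', 'd', ε }
  FOLLOW(E) = { $ }
  FOLLOW(F) = { $, '+', ';', 'd' }
  FOLLOW(S) = { $, '+', ';', 'd' }
  FOLLOW(P) = { $, '+', ';', 'd' }

For E:
  PREDICT(E → ';' d) = { ';' }
  PREDICT(E → F S P) = { $, '+', ';', 'd' }
For F:
  PREDICT(F → ε) = { $, '+', ';', 'd' }
  PREDICT(F → F S d) = { '+', ';', 'd' }
  PREDICT(F → F '+') = { '+', ';', 'd' }
For S:
  PREDICT(S → ';') = { ';' }
  PREDICT(S → F P P) = { $, '+', ';', 'd' }
For P:
  PREDICT(P → S '+') = { '+', ';', 'd' }
  PREDICT(P → ε) = { $, '+', ';', 'd' }

Conflict found: Predict set conflict for E: { ';' }
The grammar is NOT LL(1).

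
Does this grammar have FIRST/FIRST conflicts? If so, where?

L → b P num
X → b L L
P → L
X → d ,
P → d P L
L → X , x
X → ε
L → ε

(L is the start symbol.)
Yes. L → b P num / L → X ',' x on { 'b' }; P → L / P → d P L on { 'd' }

FIRST sets of the non-terminals at (or reachable through a nullable prefix from) the front of some alternative:
  FIRST(X) = { 'b', 'd', ε }
  FIRST(L) = { ',', 'b', 'd', ε }

Productions for L:
  L → b P num: FIRST = { 'b' }
  L → X , x: FIRST = { ',', 'b', 'd' }
  L → ε: FIRST = { ε }
Productions for X:
  X → b L L: FIRST = { 'b' }
  X → d ,: FIRST = { 'd' }
  X → ε: FIRST = { ε }
Productions for P:
  P → L: FIRST = { ',', 'b', 'd', ε }
  P → d P L: FIRST = { 'd' }

Conflict for L: L → b P num and L → X , x
  Overlap: { 'b' }
Conflict for P: P → L and P → d P L
  Overlap: { 'd' }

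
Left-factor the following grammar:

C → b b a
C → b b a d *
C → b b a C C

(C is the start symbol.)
Left-factoring transforms A → αβ₁ | αβ₂ into A → αA' and A' → β₁ | β₂
(α is the longest common prefix among the alternatives). Repeat until
no nonterminal has two alternatives with a common prefix.

Round 1: C has alternatives sharing prefix 'b b a'. Introduce C': C → b b a C'
  Add: C' → ε
  Add: C' → d *
  Add: C' → C C

No remaining common prefixes — done.

Resulting grammar:
C → b b a C'
C' → ε
C' → d *
C' → C C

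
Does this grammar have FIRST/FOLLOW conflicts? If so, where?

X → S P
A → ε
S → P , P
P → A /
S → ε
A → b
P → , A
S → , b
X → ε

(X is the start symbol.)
A FIRST/FOLLOW conflict occurs when a non-terminal N has a nullable alternative N → β (β ⇒* ε) and another alternative N → α with FIRST(α) ∩ FOLLOW(N) ≠ ∅: on such a lookahead the parser cannot decide between expanding α and letting N vanish via β.

Nullable non-terminals: A, S, X.
FIRST sets used below: FIRST(P) = { ',', '/', 'b' }, FIRST(S) = { ',', '/', 'b', ε }

A: nullable alternative(s) A → ε; FOLLOW(A) = { $, ',', '/', 'b' }
  A → ε: FIRST \ {ε} = { } — this is the only nullable alternative, skip
  A → b: FIRST \ {ε} = { 'b' } — overlaps FOLLOW(A) on { 'b' }: CONFLICT

S: nullable alternative(s) S → ε; FOLLOW(S) = { ',', '/', 'b' }
  S → P , P: FIRST \ {ε} = { ',', '/', 'b' } — overlaps FOLLOW(S) on { ',', '/', 'b' }: CONFLICT
  S → ε: FIRST \ {ε} = { } — this is the only nullable alternative, skip
  S → , b: FIRST \ {ε} = { ',' } — overlaps FOLLOW(S) on { ',' }: CONFLICT

X: nullable alternative(s) X → ε; FOLLOW(X) = { $ }
  X → S P: FIRST \ {ε} = { ',', '/', 'b' } — disjoint from FOLLOW(X)
  X → ε: FIRST \ {ε} = { } — this is the only nullable alternative, skip

P has no nullable alternative, so no FIRST/FOLLOW check is needed there.

So the grammar has 3 FIRST/FOLLOW conflicts (marked CONFLICT above).

Answer: Yes. A → b with FOLLOW(A) on { 'b' }; S → P ',' P with FOLLOW(S) on { ',', '/', 'b' }; S → ',' b with FOLLOW(S) on { ',' }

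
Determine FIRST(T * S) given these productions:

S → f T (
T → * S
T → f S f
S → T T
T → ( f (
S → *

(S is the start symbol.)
FIRST sets of the non-terminals involved (from the grammar, by fixed-point iteration):
  FIRST(T) = { '(', '*', 'f' }

To compute FIRST(T * S), process the symbols left to right:
Symbol T is a non-terminal. Add FIRST(T) \ {ε} = { '(', '*', 'f' }
T is not nullable (ε ∉ FIRST(T)), so stop here.
FIRST(T * S) = { '(', '*', 'f' }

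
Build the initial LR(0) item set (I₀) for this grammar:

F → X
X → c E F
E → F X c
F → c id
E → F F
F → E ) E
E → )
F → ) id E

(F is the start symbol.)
{ [E → . )], [E → . F F], [E → . F X c], [F → . ) id E], [F → . E ) E], [F → . X], [F → . c id], [F' → . F], [X → . c E F] }

First, augment the grammar with F' → F
I₀ = CLOSURE({ [F' → . F] }):
  [F' → . F] has the dot before F: add [F → . X], [F → . c id], [F → . E ) E], [F → . ) id E]
  [F → . X] has the dot before X: add [X → . c E F]
  [F → . E ) E] has the dot before E: add [E → . F X c], [E → . F F], [E → . )]
No further items can be added.

I₀ = { [E → . )], [E → . F F], [E → . F X c], [F → . ) id E], [F → . E ) E], [F → . X], [F → . c id], [F' → . F], [X → . c E F] }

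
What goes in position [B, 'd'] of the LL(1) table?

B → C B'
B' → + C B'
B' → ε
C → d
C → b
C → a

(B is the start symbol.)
To find M[B, 'd'], we find productions for B where 'd' is in the predict set (PREDICT(N → α) = (FIRST(α) \ {ε}) ∪ (FOLLOW(N) if α ⇒* ε)).

Relevant sets:
  FIRST(C) = { 'a', 'b', 'd' }

B → C B': PREDICT = { 'a', 'b', 'd' }
  'd' is in predict set, so this production goes in M[B, 'd']

M[B, 'd'] = B → C B'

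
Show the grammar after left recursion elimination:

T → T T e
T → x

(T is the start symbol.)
T → x T'
T' → T e T'
T' → ε

T is directly left-recursive. The standard transformation for
  A → A α₁ | ... | A α_m | β₁ | ... | β_n
is
  A  → β₁ A' | ... | β_n A'
  A' → α₁ A' | ... | α_m A' | ε

T → x becomes T → x T'
T → T T e becomes T' → T e T'
Add T' → ε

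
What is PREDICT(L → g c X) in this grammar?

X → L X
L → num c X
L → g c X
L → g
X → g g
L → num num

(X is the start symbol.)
{ 'g' }

PREDICT(L → g c X) = (FIRST(RHS) \ {ε}) ∪ (FOLLOW(L) if ε ∈ FIRST(RHS), i.e. RHS ⇒* ε)
FIRST(g c X) = { 'g' }
ε ∉ FIRST(g c X), so FOLLOW(L) is not added.
PREDICT(L → g c X) = { 'g' }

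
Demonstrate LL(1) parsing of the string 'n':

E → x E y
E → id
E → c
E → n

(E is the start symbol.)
Stack is shown with the top on the left.

Stack  Input  Action
--------------------
E $    n $    output E → n
n $    n $    match 'n'
$      $      accept

The string is accepted.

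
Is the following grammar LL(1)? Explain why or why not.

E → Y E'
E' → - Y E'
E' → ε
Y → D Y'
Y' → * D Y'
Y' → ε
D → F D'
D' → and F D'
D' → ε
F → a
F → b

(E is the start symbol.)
Yes, the grammar is LL(1).

Relevant sets:
  FOLLOW(E') = { $ }
  FOLLOW(Y') = { $, '-' }
  FOLLOW(D') = { $, '*', '-' }

For E':
  PREDICT(E' → '-' Y E') = { '-' }
  PREDICT(E' → ε) = { $ }
For Y':
  PREDICT(Y' → '*' D Y') = { '*' }
  PREDICT(Y' → ε) = { $, '-' }
For D':
  PREDICT(D' → and F D') = { 'and' }
  PREDICT(D' → ε) = { $, '*', '-' }
For F:
  PREDICT(F → a) = { 'a' }
  PREDICT(F → b) = { 'b' }
E, Y, D have a single production, so nothing to check there.

All predict sets are disjoint. The grammar IS LL(1).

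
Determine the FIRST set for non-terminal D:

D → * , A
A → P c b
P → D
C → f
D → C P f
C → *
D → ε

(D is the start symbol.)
To compute FIRST(D), examine every production with D on the left-hand side, reading each right-hand side left to right until a non-nullable symbol is reached.

FIRST sets of the other non-terminals involved (by the same procedure, iterated to a fixed point):
  FIRST(C) = { '*', 'f' }

From D → * , A:
  - '*' is a terminal: add '*' and stop
From D → C P f:
  - C is a non-terminal: add FIRST(C) \ {ε} = { '*', 'f' }
    C is not nullable, so stop
From D → ε:
  - ε-production, so ε ∈ FIRST(D)

Collecting: FIRST(D) = { '*', 'f', ε }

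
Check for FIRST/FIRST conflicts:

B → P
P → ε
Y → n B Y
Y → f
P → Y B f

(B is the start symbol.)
A FIRST/FIRST conflict occurs when two productions N → α and N → β for the same non-terminal have FIRST(α) ∩ FIRST(β) ≠ ∅ (with ε ∈ FIRST of a nullable right-hand side, so two nullable alternatives also conflict).

FIRST sets of the non-terminals at (or reachable through a nullable prefix from) the front of some alternative:
  FIRST(Y) = { 'f', 'n' }

Productions for P:
  P → ε: FIRST = { ε }
  P → Y B f: FIRST = { 'f', 'n' }
Productions for Y:
  Y → n B Y: FIRST = { 'n' }
  Y → f: FIRST = { 'f' }
B has only one production, so no FIRST/FIRST conflict is possible there.

All alternatives of each non-terminal have pairwise disjoint FIRST sets.

Answer: No FIRST/FIRST conflicts.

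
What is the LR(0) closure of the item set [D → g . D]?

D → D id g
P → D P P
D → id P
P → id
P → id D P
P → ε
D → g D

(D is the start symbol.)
Start with: [D → g . D]
  [D → g . D] has the dot before D: add [D → . D id g], [D → . id P], [D → . g D]
No further items can be added.

CLOSURE = { [D → . D id g], [D → . g D], [D → . id P], [D → g . D] }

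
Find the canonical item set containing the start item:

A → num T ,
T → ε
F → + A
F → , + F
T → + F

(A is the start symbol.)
{ [A → . num T ,], [A' → . A] }

First, augment the grammar with A' → A
I₀ = CLOSURE({ [A' → . A] }):
  [A' → . A] has the dot before A: add [A → . num T ,]
No further items can be added.

I₀ = { [A → . num T ,], [A' → . A] }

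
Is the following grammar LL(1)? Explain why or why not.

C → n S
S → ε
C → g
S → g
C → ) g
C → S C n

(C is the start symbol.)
No. Predict set conflict for C: { 'n' }

Relevant sets:
  FIRST(S) = { 'g', ε }
  FIRST(C) = { ')', 'g', 'n' }
  FOLLOW(S) = { $, ')', 'g', 'n' }

For C:
  PREDICT(C → n S) = { 'n' }
  PREDICT(C → g) = { 'g' }
  PREDICT(C → ')' g) = { ')' }
  PREDICT(C → S C n) = { ')', 'g', 'n' }
For S:
  PREDICT(S → ε) = { $, ')', 'g', 'n' }
  PREDICT(S → g) = { 'g' }

Conflict found: Predict set conflict for C: { 'n' }
The grammar is NOT LL(1).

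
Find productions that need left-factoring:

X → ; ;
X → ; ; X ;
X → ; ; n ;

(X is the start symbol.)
Left-factoring is needed when two productions for the same non-terminal
share a common prefix on the right-hand side.

Productions for X:
  X → ; ;
  X → ; ; X ;
  X → ; ; n ;

Found common prefix '; ;' in productions for X

Answer: Yes, X has productions with common prefix '; ;'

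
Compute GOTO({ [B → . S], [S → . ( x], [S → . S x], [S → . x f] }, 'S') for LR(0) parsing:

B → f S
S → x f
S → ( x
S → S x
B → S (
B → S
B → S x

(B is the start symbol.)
{ [B → S .], [S → S . x] }

GOTO(I, 'S') = CLOSURE({ [A → αX.β] : [A → α.Xβ] ∈ I, X = 'S' })

Items with dot before 'S', with the dot advanced:
  [B → . S] → [B → S .]
  [S → . S x] → [S → S . x]
Closure adds nothing (no advanced item has the dot before a non-terminal).

GOTO = { [B → S .], [S → S . x] }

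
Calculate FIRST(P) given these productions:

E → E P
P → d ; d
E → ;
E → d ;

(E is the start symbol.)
{ 'd' }

To compute FIRST(P), examine every production with P on the left-hand side, reading each right-hand side left to right until a non-nullable symbol is reached.

From P → d ; d:
  - d is a terminal: add 'd' and stop

Collecting: FIRST(P) = { 'd' }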